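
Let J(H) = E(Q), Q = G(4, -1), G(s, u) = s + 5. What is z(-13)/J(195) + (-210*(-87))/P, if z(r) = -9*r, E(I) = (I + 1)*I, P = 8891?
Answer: 298283/88910 ≈ 3.3549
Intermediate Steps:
G(s, u) = 5 + s
Q = 9 (Q = 5 + 4 = 9)
E(I) = I*(1 + I) (E(I) = (1 + I)*I = I*(1 + I))
J(H) = 90 (J(H) = 9*(1 + 9) = 9*10 = 90)
z(-13)/J(195) + (-210*(-87))/P = -9*(-13)/90 - 210*(-87)/8891 = 117*(1/90) + 18270*(1/8891) = 13/10 + 18270/8891 = 298283/88910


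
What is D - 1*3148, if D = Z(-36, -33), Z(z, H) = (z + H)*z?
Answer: -664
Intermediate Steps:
Z(z, H) = z*(H + z) (Z(z, H) = (H + z)*z = z*(H + z))
D = 2484 (D = -36*(-33 - 36) = -36*(-69) = 2484)
D - 1*3148 = 2484 - 1*3148 = 2484 - 3148 = -664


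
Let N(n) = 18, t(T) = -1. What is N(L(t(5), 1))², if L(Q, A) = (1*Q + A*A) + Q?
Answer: 324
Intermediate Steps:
L(Q, A) = A² + 2*Q (L(Q, A) = (Q + A²) + Q = A² + 2*Q)
N(L(t(5), 1))² = 18² = 324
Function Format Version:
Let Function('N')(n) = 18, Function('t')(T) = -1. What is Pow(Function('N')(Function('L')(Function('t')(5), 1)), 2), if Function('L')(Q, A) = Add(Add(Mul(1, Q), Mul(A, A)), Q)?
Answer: 324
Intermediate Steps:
Function('L')(Q, A) = Add(Pow(A, 2), Mul(2, Q)) (Function('L')(Q, A) = Add(Add(Q, Pow(A, 2)), Q) = Add(Pow(A, 2), Mul(2, Q)))
Pow(Function('N')(Function('L')(Function('t')(5), 1)), 2) = Pow(18, 2) = 324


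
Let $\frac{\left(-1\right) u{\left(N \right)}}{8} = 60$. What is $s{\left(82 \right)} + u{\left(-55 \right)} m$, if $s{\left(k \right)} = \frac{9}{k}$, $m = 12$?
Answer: $- \frac{472311}{82} \approx -5759.9$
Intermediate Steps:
$u{\left(N \right)} = -480$ ($u{\left(N \right)} = \left(-8\right) 60 = -480$)
$s{\left(82 \right)} + u{\left(-55 \right)} m = \frac{9}{82} - 5760 = - \frac{472311}{82}$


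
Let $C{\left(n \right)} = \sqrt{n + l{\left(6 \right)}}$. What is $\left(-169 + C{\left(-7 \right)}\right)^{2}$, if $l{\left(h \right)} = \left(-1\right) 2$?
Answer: $28552 - 1014 i \approx 28552.0 - 1014.0 i$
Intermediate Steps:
$l{\left(h \right)} = -2$
$C{\left(n \right)} = \sqrt{-2 + n}$ ($C{\left(n \right)} = \sqrt{n - 2} = \sqrt{-2 + n}$)
$\left(-169 + C{\left(-7 \right)}\right)^{2} = \left(-169 + \sqrt{-2 - 7}\right)^{2} = \left(-169 + \sqrt{-9}\right)^{2} = \left(-169 + 3 i\right)^{2}$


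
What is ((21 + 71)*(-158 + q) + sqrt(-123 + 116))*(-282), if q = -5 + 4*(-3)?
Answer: 4540200 - 282*I*sqrt(7) ≈ 4.5402e+6 - 746.1*I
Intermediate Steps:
q = -17 (q = -5 - 12 = -17)
((21 + 71)*(-158 + q) + sqrt(-123 + 116))*(-282) = ((21 + 71)*(-158 - 17) + sqrt(-123 + 116))*(-282) = (92*(-175) + sqrt(-7))*(-282) = (-16100 + I*sqrt(7))*(-282) = 4540200 - 282*I*sqrt(7)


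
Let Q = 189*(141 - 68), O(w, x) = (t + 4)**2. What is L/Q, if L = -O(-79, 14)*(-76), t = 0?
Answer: 1216/13797 ≈ 0.088135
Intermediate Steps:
O(w, x) = 16 (O(w, x) = (0 + 4)**2 = 4**2 = 16)
Q = 13797 (Q = 189*73 = 13797)
L = 1216 (L = -16*(-76) = -1*(-1216) = 1216)
L/Q = 1216/13797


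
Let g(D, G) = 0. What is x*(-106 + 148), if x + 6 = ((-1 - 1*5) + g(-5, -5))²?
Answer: 1260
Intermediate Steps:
x = 30 (x = -6 + ((-1 - 1*5) + 0)² = -6 + ((-1 - 5) + 0)² = -6 + (-6 + 0)² = -6 + (-6)² = -6 + 36 = 30)
x*(-106 + 148) = 30*(-106 + 148) = 30*42 = 1260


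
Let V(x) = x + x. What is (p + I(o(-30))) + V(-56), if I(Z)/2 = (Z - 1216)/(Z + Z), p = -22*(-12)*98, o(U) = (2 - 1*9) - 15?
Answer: 283979/11 ≈ 25816.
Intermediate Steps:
V(x) = 2*x
o(U) = -22 (o(U) = (2 - 9) - 15 = -7 - 15 = -22)
p = 25872 (p = 264*98 = 25872)
I(Z) = (-1216 + Z)/Z (I(Z) = 2*((Z - 1216)/(Z + Z)) = 2*((-1216 + Z)/((2*Z))) = 2*((-1216 + Z)*(1/(2*Z))) = 2*((-1216 + Z)/(2*Z)) = (-1216 + Z)/Z)
(p + I(o(-30))) + V(-56) = (25872 + (-1216 - 22)/(-22)) + 2*(-56) = (25872 - 1/22*(-1238)) - 112 = (25872 + 619/11) - 112 = 285211/11 - 112 = 283979/11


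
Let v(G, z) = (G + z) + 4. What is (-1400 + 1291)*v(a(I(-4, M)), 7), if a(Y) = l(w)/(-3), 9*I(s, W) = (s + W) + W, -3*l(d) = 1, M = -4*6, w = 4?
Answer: -10900/9 ≈ -1211.1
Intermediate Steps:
M = -24
l(d) = -1/3 (l(d) = -1/3*1 = -1/3)
I(s, W) = s/9 + 2*W/9 (I(s, W) = ((s + W) + W)/9 = ((W + s) + W)/9 = (s + 2*W)/9 = s/9 + 2*W/9)
a(Y) = 1/9 (a(Y) = -1/3/(-3) = -1/3*(-1/3) = 1/9)
v(G, z) = 4 + G + z
(-1400 + 1291)*v(a(I(-4, M)), 7) = (-1400 + 1291)*(4 + 1/9 + 7) = -109*100/9 = -10900/9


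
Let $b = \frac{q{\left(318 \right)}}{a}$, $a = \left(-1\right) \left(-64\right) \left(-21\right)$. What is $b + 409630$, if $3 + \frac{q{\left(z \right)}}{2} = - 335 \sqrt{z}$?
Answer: $\frac{91757121}{224} + \frac{335 \sqrt{318}}{672} \approx 4.0964 \cdot 10^{5}$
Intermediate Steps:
$a = -1344$ ($a = 64 \left(-21\right) = -1344$)
$q{\left(z \right)} = -6 - 670 \sqrt{z}$ ($q{\left(z \right)} = -6 + 2 \left(- 335 \sqrt{z}\right) = -6 - 670 \sqrt{z}$)
$b = \frac{1}{224} + \frac{335 \sqrt{318}}{672}$ ($b = \frac{-6 - 670 \sqrt{318}}{-1344} = \left(-6 - 670 \sqrt{318}\right) \left(- \frac{1}{1344}\right) = \frac{1}{224} + \frac{335 \sqrt{318}}{672} \approx 8.8942$)
$b + 409630 = \left(\frac{1}{224} + \frac{335 \sqrt{318}}{672}\right) + 409630 = \frac{91757121}{224} + \frac{335 \sqrt{318}}{672}$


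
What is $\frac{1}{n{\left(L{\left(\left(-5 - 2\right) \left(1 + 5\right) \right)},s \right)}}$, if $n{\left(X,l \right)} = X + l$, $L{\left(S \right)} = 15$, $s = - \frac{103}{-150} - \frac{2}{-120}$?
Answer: $\frac{300}{4711} \approx 0.063681$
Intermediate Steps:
$s = \frac{211}{300}$ ($s = \left(-103\right) \left(- \frac{1}{150}\right) - - \frac{1}{60} = \frac{103}{150} + \frac{1}{60} = \frac{211}{300} \approx 0.70333$)
$\frac{1}{n{\left(L{\left(\left(-5 - 2\right) \left(1 + 5\right) \right)},s \right)}} = \frac{1}{15 + \frac{211}{300}} = \frac{1}{\frac{4711}{300}} = \frac{300}{4711}$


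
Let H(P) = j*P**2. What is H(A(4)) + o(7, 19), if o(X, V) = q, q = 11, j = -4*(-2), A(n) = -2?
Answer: 43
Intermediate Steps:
j = 8
H(P) = 8*P**2
o(X, V) = 11
H(A(4)) + o(7, 19) = 8*(-2)**2 + 11 = 8*4 + 11 = 32 + 11 = 43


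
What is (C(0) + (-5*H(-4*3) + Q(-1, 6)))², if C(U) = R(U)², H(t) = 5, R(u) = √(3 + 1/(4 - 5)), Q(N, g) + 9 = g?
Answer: 676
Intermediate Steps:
Q(N, g) = -9 + g
R(u) = √2 (R(u) = √(3 + 1/(-1)) = √(3 - 1) = √2)
C(U) = 2 (C(U) = (√2)² = 2)
(C(0) + (-5*H(-4*3) + Q(-1, 6)))² = (2 + (-5*5 + (-9 + 6)))² = (2 + (-25 - 3))² = (2 - 28)² = (-26)² = 676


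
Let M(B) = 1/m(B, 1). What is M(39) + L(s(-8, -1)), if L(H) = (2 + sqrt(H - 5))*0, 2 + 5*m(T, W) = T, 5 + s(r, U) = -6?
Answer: 5/37 ≈ 0.13514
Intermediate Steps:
s(r, U) = -11 (s(r, U) = -5 - 6 = -11)
m(T, W) = -2/5 + T/5
M(B) = 1/(-2/5 + B/5)
L(H) = 0 (L(H) = (2 + sqrt(-5 + H))*0 = 0)
M(39) + L(s(-8, -1)) = 5/(-2 + 39) + 0 = 5/37 + 0 = 5/37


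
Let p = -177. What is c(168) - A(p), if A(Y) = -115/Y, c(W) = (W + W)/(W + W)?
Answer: 62/177 ≈ 0.35028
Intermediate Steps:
c(W) = 1 (c(W) = (2*W)/((2*W)) = (2*W)*(1/(2*W)) = 1)
c(168) - A(p) = 1 - (-115)/(-177) = 1 - (-115)*(-1)/177 = 1 - 1*115/177 = 1 - 115/177 = 62/177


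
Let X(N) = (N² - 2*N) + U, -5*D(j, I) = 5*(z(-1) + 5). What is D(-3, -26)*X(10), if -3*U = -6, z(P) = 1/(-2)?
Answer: -369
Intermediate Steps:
z(P) = -½
U = 2 (U = -⅓*(-6) = 2)
D(j, I) = -9/2 (D(j, I) = -(-½ + 5) = -9/2)
X(N) = 2 + N² - 2*N (X(N) = (N² - 2*N) + 2 = 2 + N² - 2*N)
D(-3, -26)*X(10) = -9*(2 + 10² - 2*10)/2 = -9*(2 + 100 - 20)/2 = -9/2*82 = -369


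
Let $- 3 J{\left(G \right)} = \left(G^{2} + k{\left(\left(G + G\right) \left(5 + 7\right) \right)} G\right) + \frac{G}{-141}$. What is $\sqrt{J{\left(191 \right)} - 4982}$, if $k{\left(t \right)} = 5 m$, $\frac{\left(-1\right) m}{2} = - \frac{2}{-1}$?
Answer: $\frac{2 i \sqrt{78870653}}{141} \approx 125.97 i$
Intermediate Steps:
$m = -4$ ($m = - 2 \left(- \frac{2}{-1}\right) = - 2 \left(\left(-2\right) \left(-1\right)\right) = \left(-2\right) 2 = -4$)
$k{\left(t \right)} = -20$ ($k{\left(t \right)} = 5 \left(-4\right) = -20$)
$J{\left(G \right)} = - \frac{G^{2}}{3} + \frac{2821 G}{423}$ ($J{\left(G \right)} = - \frac{\left(G^{2} - 20 G\right) + \frac{G}{-141}}{3} = - \frac{\left(G^{2} - 20 G\right) + G \left(- \frac{1}{141}\right)}{3} = - \frac{\left(G^{2} - 20 G\right) - \frac{G}{141}}{3} = - \frac{G^{2} - \frac{2821 G}{141}}{3} = - \frac{G^{2}}{3} + \frac{2821 G}{423}$)
$\sqrt{J{\left(191 \right)} - 4982} = \sqrt{\frac{1}{423} \cdot 191 \left(2821 - 26931\right) - 4982} = \sqrt{\frac{1}{423} \cdot 191 \left(-24110\right) - 4982} = \sqrt{- \frac{4605010}{423} - 4982} = \sqrt{- \frac{6712396}{423}} = \frac{2 i \sqrt{78870653}}{141}$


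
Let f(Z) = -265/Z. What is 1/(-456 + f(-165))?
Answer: -33/14995 ≈ -0.0022007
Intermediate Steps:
1/(-456 + f(-165)) = 1/(-456 - 265/(-165)) = 1/(-456 - 265*(-1/165)) = 1/(-456 + 53/33) = 1/(-14995/33) = -33/14995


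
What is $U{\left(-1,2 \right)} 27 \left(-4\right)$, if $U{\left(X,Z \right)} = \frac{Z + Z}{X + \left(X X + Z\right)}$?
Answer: $-216$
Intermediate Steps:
$U{\left(X,Z \right)} = \frac{2 Z}{X + Z + X^{2}}$ ($U{\left(X,Z \right)} = \frac{2 Z}{X + \left(X^{2} + Z\right)} = \frac{2 Z}{X + \left(Z + X^{2}\right)} = \frac{2 Z}{X + Z + X^{2}}$)
$U{\left(-1,2 \right)} 27 \left(-4\right) = 2 \cdot 2 \frac{1}{-1 + 2 + \left(-1\right)^{2}} \cdot 27 \left(-4\right) = 2 \cdot 2 \frac{1}{-1 + 2 + 1} \cdot 27 \left(-4\right) = 2 \cdot 2 \cdot \frac{1}{2} \cdot 27 \left(-4\right) = 2 \cdot 27 \left(-4\right) = 54 \left(-4\right) = -216$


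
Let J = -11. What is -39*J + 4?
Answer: 433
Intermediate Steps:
-39*J + 4 = -39*(-11) + 4 = 429 + 4 = 433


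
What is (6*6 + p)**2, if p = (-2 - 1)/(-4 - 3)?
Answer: 65025/49 ≈ 1327.0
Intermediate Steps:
p = 3/7 (p = -3/(-7) = -3*(-1/7) = 3/7 ≈ 0.42857)
(6*6 + p)**2 = (6*6 + 3/7)**2 = (36 + 3/7)**2 = (255/7)**2 = 65025/49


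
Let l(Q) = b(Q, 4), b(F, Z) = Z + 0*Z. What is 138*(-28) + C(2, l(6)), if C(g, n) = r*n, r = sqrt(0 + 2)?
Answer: -3864 + 4*sqrt(2) ≈ -3858.3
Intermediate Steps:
b(F, Z) = Z (b(F, Z) = Z + 0 = Z)
r = sqrt(2) ≈ 1.4142
l(Q) = 4
C(g, n) = n*sqrt(2) (C(g, n) = sqrt(2)*n = n*sqrt(2))
138*(-28) + C(2, l(6)) = 138*(-28) + 4*sqrt(2) = -3864 + 4*sqrt(2)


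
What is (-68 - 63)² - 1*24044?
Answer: -6883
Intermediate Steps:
(-68 - 63)² - 1*24044 = (-131)² - 24044 = 17161 - 24044 = -6883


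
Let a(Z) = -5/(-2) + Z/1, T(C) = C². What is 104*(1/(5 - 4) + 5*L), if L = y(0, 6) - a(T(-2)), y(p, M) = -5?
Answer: -5876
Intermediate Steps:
a(Z) = 5/2 + Z (a(Z) = -5*(-½) + Z*1 = 5/2 + Z)
L = -23/2 (L = -5 - (5/2 + (-2)²) = -5 - (5/2 + 4) = -5 - 1*13/2 = -5 - 13/2 = -23/2 ≈ -11.500)
104*(1/(5 - 4) + 5*L) = 104*(1/(5 - 4) + 5*(-23/2)) = 104*(1/1 - 115/2) = 104*(1 - 115/2) = 104*(-113/2) = -5876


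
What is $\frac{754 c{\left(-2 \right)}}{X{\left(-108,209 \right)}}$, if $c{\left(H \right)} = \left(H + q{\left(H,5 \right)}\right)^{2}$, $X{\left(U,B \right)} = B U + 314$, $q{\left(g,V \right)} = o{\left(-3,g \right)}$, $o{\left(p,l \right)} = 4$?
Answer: $- \frac{1508}{11129} \approx -0.1355$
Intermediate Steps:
$q{\left(g,V \right)} = 4$
$X{\left(U,B \right)} = 314 + B U$
$c{\left(H \right)} = \left(4 + H\right)^{2}$ ($c{\left(H \right)} = \left(H + 4\right)^{2} = \left(4 + H\right)^{2}$)
$\frac{754 c{\left(-2 \right)}}{X{\left(-108,209 \right)}} = \frac{754 \left(4 - 2\right)^{2}}{314 + 209 \left(-108\right)} = \frac{754 \cdot 2^{2}}{314 - 22572} = \frac{754 \cdot 4}{-22258} = 3016 \left(- \frac{1}{22258}\right) = - \frac{1508}{11129}$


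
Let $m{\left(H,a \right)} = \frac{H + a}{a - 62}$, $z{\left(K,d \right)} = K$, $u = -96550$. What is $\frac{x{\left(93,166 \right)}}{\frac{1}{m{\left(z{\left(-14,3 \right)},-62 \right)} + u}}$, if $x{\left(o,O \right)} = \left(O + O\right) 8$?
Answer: $- \frac{7949490336}{31} \approx -2.5644 \cdot 10^{8}$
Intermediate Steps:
$x{\left(o,O \right)} = 16 O$ ($x{\left(o,O \right)} = 2 O 8 = 16 O$)
$m{\left(H,a \right)} = \frac{H + a}{-62 + a}$
$\frac{x{\left(93,166 \right)}}{\frac{1}{m{\left(z{\left(-14,3 \right)},-62 \right)} + u}} = \frac{16 \cdot 166}{\frac{1}{\frac{-14 - 62}{-62 - 62} - 96550}} = \frac{2656}{\frac{1}{\frac{1}{-124} \left(-76\right) - 96550}} = \frac{2656}{\frac{1}{\left(- \frac{1}{124}\right) \left(-76\right) - 96550}} = \frac{2656}{\frac{1}{\frac{19}{31} - 96550}} = \frac{2656}{\frac{1}{- \frac{2993031}{31}}} = \frac{2656}{- \frac{31}{2993031}} = 2656 \left(- \frac{2993031}{31}\right) = - \frac{7949490336}{31}$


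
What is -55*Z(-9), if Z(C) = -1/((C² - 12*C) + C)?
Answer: 11/36 ≈ 0.30556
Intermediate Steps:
Z(C) = -1/(C² - 11*C)
-55*Z(-9) = -(-55)/((-9)*(-11 - 9)) = -(-55)*(-1)/(9*(-20)) = -(-55)*(-1)*(-1)/(9*20) = -55*(-1/180) = 11/36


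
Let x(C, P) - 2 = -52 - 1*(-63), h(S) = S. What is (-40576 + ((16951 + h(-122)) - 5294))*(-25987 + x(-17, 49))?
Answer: 754310934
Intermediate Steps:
x(C, P) = 13 (x(C, P) = 2 + (-52 - 1*(-63)) = 2 + (-52 + 63) = 2 + 11 = 13)
(-40576 + ((16951 + h(-122)) - 5294))*(-25987 + x(-17, 49)) = (-40576 + ((16951 - 122) - 5294))*(-25987 + 13) = (-40576 + (16829 - 5294))*(-25974) = (-40576 + 11535)*(-25974) = -29041*(-25974) = 754310934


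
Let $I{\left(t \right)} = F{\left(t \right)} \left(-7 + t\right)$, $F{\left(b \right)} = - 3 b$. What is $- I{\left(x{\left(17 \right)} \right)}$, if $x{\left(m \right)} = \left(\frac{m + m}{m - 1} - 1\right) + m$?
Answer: $\frac{38715}{64} \approx 604.92$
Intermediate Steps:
$x{\left(m \right)} = -1 + m + \frac{2 m}{-1 + m}$ ($x{\left(m \right)} = \left(\frac{2 m}{-1 + m} - 1\right) + m = \left(-1 + \frac{2 m}{-1 + m}\right) + m = -1 + m + \frac{2 m}{-1 + m}$)
$I{\left(t \right)} = - 3 t \left(-7 + t\right)$
$- I{\left(x{\left(17 \right)} \right)} = - 3 \frac{1 + 17^{2}}{-1 + 17} \left(7 - \frac{1 + 17^{2}}{-1 + 17}\right) = - 3 \frac{1 + 289}{16} \left(7 - \frac{1 + 289}{16}\right) = - 3 \cdot \frac{1}{16} \cdot 290 \left(7 - \frac{1}{16} \cdot 290\right) = - \frac{3 \cdot 145 \left(7 - \frac{145}{8}\right)}{8} = - \frac{3 \cdot 145 \left(-89\right)}{8 \cdot 8} = \left(-1\right) \left(- \frac{38715}{64}\right) = \frac{38715}{64}$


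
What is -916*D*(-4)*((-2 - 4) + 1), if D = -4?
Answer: 73280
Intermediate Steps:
-916*D*(-4)*((-2 - 4) + 1) = -916*(-4*(-4))*((-2 - 4) + 1) = -14656*(-6 + 1) = -14656*(-5) = -916*(-80) = 73280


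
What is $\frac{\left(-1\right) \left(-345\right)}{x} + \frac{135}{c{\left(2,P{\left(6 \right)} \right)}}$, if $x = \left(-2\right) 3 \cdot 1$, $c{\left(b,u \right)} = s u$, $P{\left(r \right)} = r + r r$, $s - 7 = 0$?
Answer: $- \frac{2795}{49} \approx -57.041$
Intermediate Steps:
$s = 7$ ($s = 7 + 0 = 7$)
$P{\left(r \right)} = r + r^{2}$
$c{\left(b,u \right)} = 7 u$
$x = -6$ ($x = \left(-6\right) 1 = -6$)
$\frac{\left(-1\right) \left(-345\right)}{x} + \frac{135}{c{\left(2,P{\left(6 \right)} \right)}} = \frac{\left(-1\right) \left(-345\right)}{-6} + \frac{135}{7 \cdot 6 \left(1 + 6\right)} = 345 \left(- \frac{1}{6}\right) + \frac{135}{7 \cdot 6 \cdot 7} = - \frac{115}{2} + \frac{135}{7 \cdot 42} = - \frac{115}{2} + \frac{135}{294} = - \frac{115}{2} + 135 \cdot \frac{1}{294} = - \frac{115}{2} + \frac{45}{98} = - \frac{2795}{49}$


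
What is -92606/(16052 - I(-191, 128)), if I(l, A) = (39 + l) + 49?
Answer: -92606/16155 ≈ -5.7323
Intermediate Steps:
I(l, A) = 88 + l
-92606/(16052 - I(-191, 128)) = -92606/(16052 - (88 - 191)) = -92606/(16052 - 1*(-103)) = -92606/(16052 + 103) = -92606/16155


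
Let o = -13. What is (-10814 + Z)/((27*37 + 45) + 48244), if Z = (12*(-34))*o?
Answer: -2755/24644 ≈ -0.11179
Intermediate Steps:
Z = 5304 (Z = (12*(-34))*(-13) = -408*(-13) = 5304)
(-10814 + Z)/((27*37 + 45) + 48244) = (-10814 + 5304)/((27*37 + 45) + 48244) = -5510/((999 + 45) + 48244) = -5510/(1044 + 48244) = -5510/49288 = -5510*1/49288 = -2755/24644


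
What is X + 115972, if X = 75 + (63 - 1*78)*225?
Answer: 112672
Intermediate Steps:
X = -3300 (X = 75 + (63 - 78)*225 = 75 - 15*225 = 75 - 3375 = -3300)
X + 115972 = -3300 + 115972 = 112672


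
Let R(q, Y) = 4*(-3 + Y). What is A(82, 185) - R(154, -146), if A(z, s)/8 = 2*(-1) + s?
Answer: 2060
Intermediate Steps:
R(q, Y) = -12 + 4*Y
A(z, s) = -16 + 8*s (A(z, s) = 8*(2*(-1) + s) = 8*(-2 + s) = -16 + 8*s)
A(82, 185) - R(154, -146) = (-16 + 8*185) - (-12 + 4*(-146)) = (-16 + 1480) - (-12 - 584) = 1464 - 1*(-596) = 1464 + 596 = 2060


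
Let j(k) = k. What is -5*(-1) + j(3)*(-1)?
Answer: 2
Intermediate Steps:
-5*(-1) + j(3)*(-1) = -5*(-1) + 3*(-1) = 5 - 3 = 2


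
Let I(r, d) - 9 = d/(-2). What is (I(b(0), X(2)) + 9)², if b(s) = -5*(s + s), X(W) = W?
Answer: 289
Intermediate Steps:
b(s) = -10*s
I(r, d) = 9 - d/2 (I(r, d) = 9 + d/(-2) = 9 + d*(-½) = 9 - d/2)
(I(b(0), X(2)) + 9)² = ((9 - ½*2) + 9)² = ((9 - 1) + 9)² = (8 + 9)² = 17² = 289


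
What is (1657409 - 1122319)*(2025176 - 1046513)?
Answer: 523672784670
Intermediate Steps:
(1657409 - 1122319)*(2025176 - 1046513) = 535090*978663 = 523672784670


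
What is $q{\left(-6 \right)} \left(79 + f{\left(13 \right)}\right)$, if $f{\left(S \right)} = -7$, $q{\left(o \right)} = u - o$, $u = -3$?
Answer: $216$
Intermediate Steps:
$q{\left(o \right)} = -3 - o$
$q{\left(-6 \right)} \left(79 + f{\left(13 \right)}\right) = \left(-3 - -6\right) \left(79 - 7\right) = \left(-3 + 6\right) 72 = 3 \cdot 72 = 216$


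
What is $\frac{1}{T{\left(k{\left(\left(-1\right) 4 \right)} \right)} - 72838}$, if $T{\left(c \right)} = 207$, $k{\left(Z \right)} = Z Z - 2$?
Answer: $- \frac{1}{72631} \approx -1.3768 \cdot 10^{-5}$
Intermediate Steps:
$k{\left(Z \right)} = -2 + Z^{2}$ ($k{\left(Z \right)} = Z^{2} - 2 = -2 + Z^{2}$)
$\frac{1}{T{\left(k{\left(\left(-1\right) 4 \right)} \right)} - 72838} = \frac{1}{207 - 72838} = \frac{1}{-72631} = - \frac{1}{72631}$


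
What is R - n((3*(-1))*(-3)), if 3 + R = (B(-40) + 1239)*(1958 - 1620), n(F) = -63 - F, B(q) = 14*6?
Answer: 447243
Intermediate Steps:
B(q) = 84
R = 447171 (R = -3 + (84 + 1239)*(1958 - 1620) = -3 + 1323*338 = -3 + 447174 = 447171)
R - n((3*(-1))*(-3)) = 447171 - (-63 - 3*(-1)*(-3)) = 447171 - (-63 - (-3)*(-3)) = 447171 - (-63 - 1*9) = 447171 - (-63 - 9) = 447171 - 1*(-72) = 447171 + 72 = 447243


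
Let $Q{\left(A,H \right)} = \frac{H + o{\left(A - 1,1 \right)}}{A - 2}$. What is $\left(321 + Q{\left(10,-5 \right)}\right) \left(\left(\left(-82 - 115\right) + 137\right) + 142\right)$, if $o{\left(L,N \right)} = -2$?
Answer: $\frac{105001}{4} \approx 26250.0$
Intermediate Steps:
$Q{\left(A,H \right)} = \frac{-2 + H}{-2 + A}$ ($Q{\left(A,H \right)} = \frac{H - 2}{A - 2} = \frac{-2 + H}{-2 + A}$)
$\left(321 + Q{\left(10,-5 \right)}\right) \left(\left(\left(-82 - 115\right) + 137\right) + 142\right) = \left(321 + \frac{-2 - 5}{-2 + 10}\right) \left(\left(\left(-82 - 115\right) + 137\right) + 142\right) = \left(321 + \frac{1}{8} \left(-7\right)\right) \left(\left(-197 + 137\right) + 142\right) = \left(321 + \frac{1}{8} \left(-7\right)\right) \left(-60 + 142\right) = \left(321 - \frac{7}{8}\right) 82 = \frac{2561}{8} \cdot 82 = \frac{105001}{4}$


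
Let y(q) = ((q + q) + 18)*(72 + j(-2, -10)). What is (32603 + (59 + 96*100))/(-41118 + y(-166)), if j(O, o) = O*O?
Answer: -21131/32491 ≈ -0.65036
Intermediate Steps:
j(O, o) = O²
y(q) = 1368 + 152*q (y(q) = ((q + q) + 18)*(72 + (-2)²) = (2*q + 18)*(72 + 4) = (18 + 2*q)*76 = 1368 + 152*q)
(32603 + (59 + 96*100))/(-41118 + y(-166)) = (32603 + (59 + 96*100))/(-41118 + (1368 + 152*(-166))) = (32603 + (59 + 9600))/(-41118 + (1368 - 25232)) = (32603 + 9659)/(-41118 - 23864) = 42262/(-64982) = 42262*(-1/64982) = -21131/32491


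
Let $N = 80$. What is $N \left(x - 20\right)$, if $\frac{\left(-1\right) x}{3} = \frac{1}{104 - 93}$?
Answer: $- \frac{17840}{11} \approx -1621.8$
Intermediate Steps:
$x = - \frac{3}{11}$ ($x = - \frac{3}{104 - 93} = - \frac{3}{11} \approx -0.27273$)
$N \left(x - 20\right) = 80 \left(- \frac{3}{11} - 20\right) = 80 \left(- \frac{223}{11}\right) = - \frac{17840}{11}$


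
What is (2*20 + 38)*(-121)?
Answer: -9438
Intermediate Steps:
(2*20 + 38)*(-121) = (40 + 38)*(-121) = 78*(-121) = -9438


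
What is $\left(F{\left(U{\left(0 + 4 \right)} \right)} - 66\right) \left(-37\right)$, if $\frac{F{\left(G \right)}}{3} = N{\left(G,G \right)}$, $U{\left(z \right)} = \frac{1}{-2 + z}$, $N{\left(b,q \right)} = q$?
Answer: $\frac{4773}{2} \approx 2386.5$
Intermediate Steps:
$F{\left(G \right)} = 3 G$
$\left(F{\left(U{\left(0 + 4 \right)} \right)} - 66\right) \left(-37\right) = \left(\frac{3}{-2 + \left(0 + 4\right)} - 66\right) \left(-37\right) = \left(\frac{3}{-2 + 4} - 66\right) \left(-37\right) = \left(\frac{3}{2} - 66\right) \left(-37\right) = \left(- \frac{129}{2}\right) \left(-37\right) = \frac{4773}{2}$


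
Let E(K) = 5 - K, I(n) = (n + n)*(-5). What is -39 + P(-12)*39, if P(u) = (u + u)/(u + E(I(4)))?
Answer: -741/11 ≈ -67.364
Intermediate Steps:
I(n) = -10*n (I(n) = (2*n)*(-5) = -10*n)
P(u) = 2*u/(45 + u) (P(u) = (u + u)/(u + (5 - (-10)*4)) = (2*u)/(u + (5 - 1*(-40))) = (2*u)/(u + (5 + 40)) = (2*u)/(u + 45) = (2*u)/(45 + u) = 2*u/(45 + u))
-39 + P(-12)*39 = -39 + (2*(-12)/(45 - 12))*39 = -39 + (2*(-12)/33)*39 = -39 + (2*(-12)*(1/33))*39 = -39 - 8/11*39 = -39 - 312/11 = -741/11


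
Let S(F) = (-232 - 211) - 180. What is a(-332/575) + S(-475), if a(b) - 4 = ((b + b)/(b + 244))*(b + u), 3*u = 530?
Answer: -9353501491/15090300 ≈ -619.83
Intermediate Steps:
S(F) = -623 (S(F) = -443 - 180 = -623)
u = 530/3 (u = (⅓)*530 = 530/3 ≈ 176.67)
a(b) = 4 + 2*b*(530/3 + b)/(244 + b) (a(b) = 4 + ((b + b)/(b + 244))*(b + 530/3) = 4 + ((2*b)/(244 + b))*(530/3 + b) = 4 + (2*b/(244 + b))*(530/3 + b) = 4 + 2*b*(530/3 + b)/(244 + b))
a(-332/575) + S(-475) = 2*(1464 + 3*(-332/575)² + 536*(-332/575))/(3*(244 - 332/575)) - 623 = 2*(1464 + 3*(110224/330625) - 177952/575)/(3*(139968/575)) - 623 = (⅔)*(575/139968)*(1464 + 330672/330625 - 177952/575) - 623 = (⅔)*(575/139968)*(382043272/330625) - 623 = 47755409/15090300 - 623 = -9353501491/15090300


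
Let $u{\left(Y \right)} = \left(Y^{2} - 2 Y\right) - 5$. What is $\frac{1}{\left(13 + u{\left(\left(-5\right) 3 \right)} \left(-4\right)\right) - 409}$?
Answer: $- \frac{1}{1396} \approx -0.00071633$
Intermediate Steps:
$u{\left(Y \right)} = -5 + Y^{2} - 2 Y$
$\frac{1}{\left(13 + u{\left(\left(-5\right) 3 \right)} \left(-4\right)\right) - 409} = \frac{1}{\left(13 + \left(-5 + \left(\left(-5\right) 3\right)^{2} - 2 \left(\left(-5\right) 3\right)\right) \left(-4\right)\right) - 409} = \frac{1}{\left(13 + \left(-5 + \left(-15\right)^{2} - -30\right) \left(-4\right)\right) - 409} = \frac{1}{\left(13 + \left(-5 + 225 + 30\right) \left(-4\right)\right) - 409} = \frac{1}{\left(13 + 250 \left(-4\right)\right) - 409} = \frac{1}{\left(13 - 1000\right) - 409} = \frac{1}{-987 - 409} = \frac{1}{-1396} = - \frac{1}{1396}$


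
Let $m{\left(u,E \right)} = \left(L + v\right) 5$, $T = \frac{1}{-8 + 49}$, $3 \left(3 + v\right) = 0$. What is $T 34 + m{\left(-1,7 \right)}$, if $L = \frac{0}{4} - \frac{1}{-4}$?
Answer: $- \frac{2119}{164} \approx -12.921$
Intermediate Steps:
$v = -3$ ($v = -3 + \frac{1}{3} \cdot 0 = -3 + 0 = -3$)
$T = \frac{1}{41} \approx 0.02439$
$L = \frac{1}{4}$ ($L = 0 \cdot \frac{1}{4} - - \frac{1}{4} = 0 + \frac{1}{4} = \frac{1}{4} \approx 0.25$)
$m{\left(u,E \right)} = - \frac{55}{4}$ ($m{\left(u,E \right)} = \left(\frac{1}{4} - 3\right) 5 = \left(- \frac{11}{4}\right) 5 = - \frac{55}{4}$)
$T 34 + m{\left(-1,7 \right)} = \frac{1}{41} \cdot 34 - \frac{55}{4} = \frac{34}{41} - \frac{55}{4} = - \frac{2119}{164}$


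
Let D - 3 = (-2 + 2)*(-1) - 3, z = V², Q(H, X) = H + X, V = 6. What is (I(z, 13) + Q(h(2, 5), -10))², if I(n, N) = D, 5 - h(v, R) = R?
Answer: 100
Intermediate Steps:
h(v, R) = 5 - R
z = 36 (z = 6² = 36)
D = 0 (D = 3 + ((-2 + 2)*(-1) - 3) = 3 + (0*(-1) - 3) = 3 + (0 - 3) = 3 - 3 = 0)
I(n, N) = 0
(I(z, 13) + Q(h(2, 5), -10))² = (0 + ((5 - 1*5) - 10))² = (0 + ((5 - 5) - 10))² = (0 + (0 - 10))² = (0 - 10)² = (-10)² = 100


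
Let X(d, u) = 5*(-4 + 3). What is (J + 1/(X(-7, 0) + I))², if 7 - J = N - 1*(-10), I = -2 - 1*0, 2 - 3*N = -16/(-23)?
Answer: 331776/25921 ≈ 12.799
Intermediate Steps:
X(d, u) = -5 (X(d, u) = 5*(-1) = -5)
N = 10/23 (N = ⅔ - (-16)/(3*(-23)) = ⅔ - (-16)*(-1)/(3*23) = ⅔ - ⅓*16/23 = ⅔ - 16/69 = 10/23 ≈ 0.43478)
I = -2 (I = -2 + 0 = -2)
J = -79/23 (J = 7 - (10/23 - 1*(-10)) = 7 - (10/23 + 10) = 7 - 1*240/23 = 7 - 240/23 = -79/23 ≈ -3.4348)
(J + 1/(X(-7, 0) + I))² = (-79/23 + 1/(-5 - 2))² = (-79/23 + 1/(-7))² = (-79/23 - ⅐)² = (-576/161)² = 331776/25921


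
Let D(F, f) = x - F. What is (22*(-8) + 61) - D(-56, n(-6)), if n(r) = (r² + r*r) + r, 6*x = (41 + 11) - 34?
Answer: -174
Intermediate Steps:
x = 3 (x = ((41 + 11) - 34)/6 = (52 - 34)/6 = (⅙)*18 = 3)
n(r) = r + 2*r² (n(r) = (r² + r²) + r = 2*r² + r = r + 2*r²)
D(F, f) = 3 - F
(22*(-8) + 61) - D(-56, n(-6)) = (22*(-8) + 61) - (3 - 1*(-56)) = (-176 + 61) - (3 + 56) = -115 - 1*59 = -115 - 59 = -174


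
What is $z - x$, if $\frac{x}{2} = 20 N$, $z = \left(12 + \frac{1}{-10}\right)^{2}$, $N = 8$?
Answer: $- \frac{17839}{100} \approx -178.39$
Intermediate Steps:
$z = \frac{14161}{100}$ ($z = \left(12 - \frac{1}{10}\right)^{2} = \left(\frac{119}{10}\right)^{2} = \frac{14161}{100} \approx 141.61$)
$x = 320$ ($x = 2 \cdot 20 \cdot 8 = 2 \cdot 160 = 320$)
$z - x = \frac{14161}{100} - 320 = - \frac{17839}{100}$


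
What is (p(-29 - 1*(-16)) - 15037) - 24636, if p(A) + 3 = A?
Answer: -39689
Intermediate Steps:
p(A) = -3 + A
(p(-29 - 1*(-16)) - 15037) - 24636 = ((-3 + (-29 - 1*(-16))) - 15037) - 24636 = ((-3 + (-29 + 16)) - 15037) - 24636 = ((-3 - 13) - 15037) - 24636 = (-16 - 15037) - 24636 = -15053 - 24636 = -39689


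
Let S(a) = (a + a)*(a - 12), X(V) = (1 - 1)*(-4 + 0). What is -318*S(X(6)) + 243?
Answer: 243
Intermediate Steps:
X(V) = 0 (X(V) = 0*(-4) = 0)
S(a) = 2*a*(-12 + a) (S(a) = (2*a)*(-12 + a) = 2*a*(-12 + a))
-318*S(X(6)) + 243 = -636*0*(-12 + 0) + 243 = -636*0*(-12) + 243 = -318*0 + 243 = 0 + 243 = 243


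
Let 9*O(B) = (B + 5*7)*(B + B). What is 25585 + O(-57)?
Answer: 77591/3 ≈ 25864.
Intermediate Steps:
O(B) = 2*B*(35 + B)/9 (O(B) = ((B + 5*7)*(B + B))/9 = ((B + 35)*(2*B))/9 = ((35 + B)*(2*B))/9 = (2*B*(35 + B))/9 = 2*B*(35 + B)/9)
25585 + O(-57) = 25585 + (2/9)*(-57)*(35 - 57) = 25585 + (2/9)*(-57)*(-22) = 25585 + 836/3 = 77591/3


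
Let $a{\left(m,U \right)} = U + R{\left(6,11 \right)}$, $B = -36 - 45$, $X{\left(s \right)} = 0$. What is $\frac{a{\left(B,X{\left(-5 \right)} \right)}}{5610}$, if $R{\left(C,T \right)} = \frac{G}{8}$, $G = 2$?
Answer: $\frac{1}{22440} \approx 4.4563 \cdot 10^{-5}$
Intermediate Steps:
$R{\left(C,T \right)} = \frac{1}{4}$ ($R{\left(C,T \right)} = \frac{2}{8} = 2 \cdot \frac{1}{8} = \frac{1}{4}$)
$B = -81$ ($B = -36 - 45 = -81$)
$a{\left(m,U \right)} = \frac{1}{4} + U$ ($a{\left(m,U \right)} = U + \frac{1}{4} = \frac{1}{4} + U$)
$\frac{a{\left(B,X{\left(-5 \right)} \right)}}{5610} = \frac{\frac{1}{4} + 0}{5610} = \frac{1}{4} \cdot \frac{1}{5610} = \frac{1}{22440}$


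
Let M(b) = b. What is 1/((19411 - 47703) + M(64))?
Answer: -1/28228 ≈ -3.5426e-5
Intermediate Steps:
1/((19411 - 47703) + M(64)) = 1/((19411 - 47703) + 64) = 1/(-28292 + 64) = 1/(-28228) = -1/28228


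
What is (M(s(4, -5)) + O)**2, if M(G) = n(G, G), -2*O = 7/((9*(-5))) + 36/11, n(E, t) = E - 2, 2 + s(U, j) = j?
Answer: 109265209/980100 ≈ 111.48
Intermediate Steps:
s(U, j) = -2 + j
n(E, t) = -2 + E
O = -1543/990 (O = -(7/((9*(-5))) + 36/11)/2 = -(7/(-45) + 36*(1/11))/2 = -(7*(-1/45) + 36/11)/2 = -(-7/45 + 36/11)/2 = -1/2*1543/495 = -1543/990 ≈ -1.5586)
M(G) = -2 + G
(M(s(4, -5)) + O)**2 = ((-2 + (-2 - 5)) - 1543/990)**2 = ((-2 - 7) - 1543/990)**2 = (-9 - 1543/990)**2 = (-10453/990)**2 = 109265209/980100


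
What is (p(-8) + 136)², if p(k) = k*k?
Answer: 40000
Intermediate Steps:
p(k) = k²
(p(-8) + 136)² = ((-8)² + 136)² = (64 + 136)² = 200² = 40000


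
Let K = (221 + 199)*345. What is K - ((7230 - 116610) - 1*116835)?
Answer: 371115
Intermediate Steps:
K = 144900 (K = 420*345 = 144900)
K - ((7230 - 116610) - 1*116835) = 144900 - ((7230 - 116610) - 1*116835) = 144900 - (-109380 - 116835) = 144900 - 1*(-226215) = 144900 + 226215 = 371115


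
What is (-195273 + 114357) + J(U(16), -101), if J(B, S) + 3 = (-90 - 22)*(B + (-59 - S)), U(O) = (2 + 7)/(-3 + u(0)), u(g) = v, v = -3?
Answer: -85455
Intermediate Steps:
u(g) = -3
U(O) = -3/2 (U(O) = (2 + 7)/(-3 - 3) = 9/(-6) = 9*(-⅙) = -3/2)
J(B, S) = 6605 - 112*B + 112*S (J(B, S) = -3 + (-90 - 22)*(B + (-59 - S)) = -3 - 112*(-59 + B - S) = -3 + (6608 - 112*B + 112*S) = 6605 - 112*B + 112*S)
(-195273 + 114357) + J(U(16), -101) = (-195273 + 114357) + (6605 - 112*(-3/2) + 112*(-101)) = -80916 + (6605 + 168 - 11312) = -80916 - 4539 = -85455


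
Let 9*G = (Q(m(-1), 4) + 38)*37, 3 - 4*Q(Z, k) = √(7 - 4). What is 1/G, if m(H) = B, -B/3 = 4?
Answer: 2790/444407 + 18*√3/444407 ≈ 0.0063482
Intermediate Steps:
B = -12 (B = -3*4 = -12)
m(H) = -12
Q(Z, k) = ¾ - √3/4 (Q(Z, k) = ¾ - √(7 - 4)/4 = ¾ - √3/4)
G = 5735/36 - 37*√3/36 (G = (((¾ - √3/4) + 38)*37)/9 = ((155/4 - √3/4)*37)/9 = (5735/4 - 37*√3/4)/9 = 5735/36 - 37*√3/36 ≈ 157.53)
1/G = 1/(5735/36 - 37*√3/36)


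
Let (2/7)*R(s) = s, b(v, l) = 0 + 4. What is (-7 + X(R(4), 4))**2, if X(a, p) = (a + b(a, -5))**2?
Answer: 100489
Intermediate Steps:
b(v, l) = 4
R(s) = 7*s/2
X(a, p) = (4 + a)**2 (X(a, p) = (a + 4)**2 = (4 + a)**2)
(-7 + X(R(4), 4))**2 = (-7 + (4 + (7/2)*4)**2)**2 = (-7 + (4 + 14)**2)**2 = (-7 + 18**2)**2 = (-7 + 324)**2 = 317**2 = 100489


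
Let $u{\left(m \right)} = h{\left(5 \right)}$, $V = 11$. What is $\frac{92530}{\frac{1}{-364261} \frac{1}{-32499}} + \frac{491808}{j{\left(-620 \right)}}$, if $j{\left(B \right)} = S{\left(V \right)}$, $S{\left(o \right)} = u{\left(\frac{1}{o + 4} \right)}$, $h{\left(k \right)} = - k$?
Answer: $\frac{5476905402781542}{5} \approx 1.0954 \cdot 10^{15}$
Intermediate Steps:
$u{\left(m \right)} = -5$ ($u{\left(m \right)} = \left(-1\right) 5 = -5$)
$S{\left(o \right)} = -5$
$j{\left(B \right)} = -5$
$\frac{92530}{\frac{1}{-364261} \frac{1}{-32499}} + \frac{491808}{j{\left(-620 \right)}} = \frac{92530}{\frac{1}{-364261} \frac{1}{-32499}} + \frac{491808}{-5} = \frac{92530}{\left(- \frac{1}{364261}\right) \left(- \frac{1}{32499}\right)} + 491808 \left(- \frac{1}{5}\right) = 92530 \frac{1}{\frac{1}{11838118239}} - \frac{491808}{5} = 92530 \cdot 11838118239 - \frac{491808}{5} = 1095381080654670 - \frac{491808}{5} = \frac{5476905402781542}{5}$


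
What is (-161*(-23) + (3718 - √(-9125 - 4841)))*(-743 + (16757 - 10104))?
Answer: 43858110 - 5910*I*√13966 ≈ 4.3858e+7 - 6.9843e+5*I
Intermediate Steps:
(-161*(-23) + (3718 - √(-9125 - 4841)))*(-743 + (16757 - 10104)) = (3703 + (3718 - √(-13966)))*(-743 + 6653) = (3703 + (3718 - I*√13966))*5910 = (7421 - I*√13966)*5910 = 43858110 - 5910*I*√13966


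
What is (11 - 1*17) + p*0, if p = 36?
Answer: -6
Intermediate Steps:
(11 - 1*17) + p*0 = (11 - 1*17) + 36*0 = (11 - 17) + 0 = -6 + 0 = -6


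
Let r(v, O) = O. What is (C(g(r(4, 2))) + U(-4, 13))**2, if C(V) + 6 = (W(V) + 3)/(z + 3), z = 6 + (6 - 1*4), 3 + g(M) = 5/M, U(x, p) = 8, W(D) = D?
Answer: 2401/484 ≈ 4.9607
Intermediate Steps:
g(M) = -3 + 5/M
z = 8 (z = 6 + (6 - 4) = 6 + 2 = 8)
C(V) = -63/11 + V/11 (C(V) = -6 + (V + 3)/(8 + 3) = -6 + (3 + V)/11 = -6 + (3 + V)*(1/11) = -6 + (3/11 + V/11) = -63/11 + V/11)
(C(g(r(4, 2))) + U(-4, 13))**2 = ((-63/11 + (-3 + 5/2)/11) + 8)**2 = ((-63/11 + (1/11)*(-1/2)) + 8)**2 = ((-63/11 - 1/22) + 8)**2 = (-127/22 + 8)**2 = (49/22)**2 = 2401/484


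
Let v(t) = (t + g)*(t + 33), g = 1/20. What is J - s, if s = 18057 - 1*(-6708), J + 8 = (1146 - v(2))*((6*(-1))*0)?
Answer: -24773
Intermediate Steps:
g = 1/20 ≈ 0.050000
v(t) = (33 + t)*(1/20 + t) (v(t) = (t + 1/20)*(t + 33) = (1/20 + t)*(33 + t) = (33 + t)*(1/20 + t))
J = -8 (J = -8 + (1146 - (33/20 + 2**2 + (661/20)*2))*((6*(-1))*0) = -8 + (1146 - (33/20 + 4 + 661/10))*(-6*0) = -8 + (1146 - 1*287/4)*0 = -8 + (1146 - 287/4)*0 = -8 + (4297/4)*0 = -8 + 0 = -8)
s = 24765 (s = 18057 + 6708 = 24765)
J - s = -8 - 1*24765 = -8 - 24765 = -24773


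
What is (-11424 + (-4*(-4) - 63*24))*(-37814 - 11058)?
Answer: 631426240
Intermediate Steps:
(-11424 + (-4*(-4) - 63*24))*(-37814 - 11058) = (-11424 + (16 - 1512))*(-48872) = (-11424 - 1496)*(-48872) = -12920*(-48872) = 631426240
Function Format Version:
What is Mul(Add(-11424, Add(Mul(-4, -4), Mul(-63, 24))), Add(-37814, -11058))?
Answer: 631426240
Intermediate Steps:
Mul(Add(-11424, Add(Mul(-4, -4), Mul(-63, 24))), Add(-37814, -11058)) = Mul(Add(-11424, Add(16, -1512)), -48872) = Mul(Add(-11424, -1496), -48872) = Mul(-12920, -48872) = 631426240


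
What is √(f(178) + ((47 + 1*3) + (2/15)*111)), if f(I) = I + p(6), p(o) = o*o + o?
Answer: 4*√445/5 ≈ 16.876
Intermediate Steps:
p(o) = o + o² (p(o) = o² + o = o + o²)
f(I) = 42 + I (f(I) = I + 6*(1 + 6) = I + 6*7 = I + 42 = 42 + I)
√(f(178) + ((47 + 1*3) + (2/15)*111)) = √((42 + 178) + ((47 + 1*3) + (2/15)*111)) = √(220 + ((47 + 3) + (2*(1/15))*111)) = √(220 + (50 + (2/15)*111)) = √(220 + (50 + 74/5)) = √(220 + 324/5) = √(1424/5) = 4*√445/5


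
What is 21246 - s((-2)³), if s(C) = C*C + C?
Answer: 21190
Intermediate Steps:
s(C) = C + C² (s(C) = C² + C = C + C²)
21246 - s((-2)³) = 21246 - (-2)³*(1 + (-2)³) = 21246 - (-8)*(1 - 8) = 21246 - (-8)*(-7) = 21246 - 1*56 = 21246 - 56 = 21190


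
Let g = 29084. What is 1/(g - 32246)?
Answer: -1/3162 ≈ -0.00031626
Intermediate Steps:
1/(g - 32246) = 1/(29084 - 32246) = 1/(-3162) = -1/3162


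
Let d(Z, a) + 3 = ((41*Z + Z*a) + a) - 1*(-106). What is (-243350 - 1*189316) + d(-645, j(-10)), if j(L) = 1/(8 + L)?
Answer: -458686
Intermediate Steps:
d(Z, a) = 103 + a + 41*Z + Z*a (d(Z, a) = -3 + (((41*Z + Z*a) + a) - 1*(-106)) = -3 + ((a + 41*Z + Z*a) + 106) = -3 + (106 + a + 41*Z + Z*a) = 103 + a + 41*Z + Z*a)
(-243350 - 1*189316) + d(-645, j(-10)) = (-243350 - 1*189316) + (103 + 1/(8 - 10) + 41*(-645) - 645/(8 - 10)) = (-243350 - 189316) + (103 + 1/(-2) - 26445 - 645/(-2)) = -432666 + (103 - 1/2 - 26445 - 645*(-1/2)) = -432666 + (103 - 1/2 - 26445 + 645/2) = -432666 - 26020 = -458686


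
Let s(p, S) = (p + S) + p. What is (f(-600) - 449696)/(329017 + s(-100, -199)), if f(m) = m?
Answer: -225148/164309 ≈ -1.3703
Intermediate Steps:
s(p, S) = S + 2*p (s(p, S) = (S + p) + p = S + 2*p)
(f(-600) - 449696)/(329017 + s(-100, -199)) = (-600 - 449696)/(329017 + (-199 + 2*(-100))) = -450296/(329017 + (-199 - 200)) = -450296/(329017 - 399) = -450296/328618 = -450296*1/328618 = -225148/164309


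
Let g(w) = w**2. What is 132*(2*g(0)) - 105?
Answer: -105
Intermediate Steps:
132*(2*g(0)) - 105 = 132*(2*0**2) - 105 = 132*(2*0) - 105 = 132*0 - 105 = 0 - 105 = -105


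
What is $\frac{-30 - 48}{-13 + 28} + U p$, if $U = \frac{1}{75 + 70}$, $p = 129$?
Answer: $- \frac{125}{29} \approx -4.3103$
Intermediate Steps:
$U = \frac{1}{145} \approx 0.0068966$
$\frac{-30 - 48}{-13 + 28} + U p = \frac{-30 - 48}{-13 + 28} + \frac{1}{145} \cdot 129 = - \frac{78}{15} + \frac{129}{145} = \left(-78\right) \frac{1}{15} + \frac{129}{145} = - \frac{26}{5} + \frac{129}{145} = - \frac{125}{29}$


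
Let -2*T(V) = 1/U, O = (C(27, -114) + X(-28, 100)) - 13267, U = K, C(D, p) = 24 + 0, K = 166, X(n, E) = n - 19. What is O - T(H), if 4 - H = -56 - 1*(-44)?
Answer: -4412279/332 ≈ -13290.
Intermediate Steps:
X(n, E) = -19 + n
C(D, p) = 24
U = 166
H = 16 (H = 4 - (-56 - 1*(-44)) = 4 - (-56 + 44) = 4 - 1*(-12) = 4 + 12 = 16)
O = -13290 (O = (24 + (-19 - 28)) - 13267 = (24 - 47) - 13267 = -23 - 13267 = -13290)
T(V) = -1/332 (T(V) = -½/166 = -½*1/166 = -1/332)
O - T(H) = -13290 - 1*(-1/332) = -13290 + 1/332 = -4412279/332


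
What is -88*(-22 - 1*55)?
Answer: 6776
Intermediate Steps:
-88*(-22 - 1*55) = -88*(-22 - 55) = -88*(-77) = 6776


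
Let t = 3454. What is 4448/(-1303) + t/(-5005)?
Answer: -2432982/592865 ≈ -4.1038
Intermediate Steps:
4448/(-1303) + t/(-5005) = 4448/(-1303) + 3454/(-5005) = 4448*(-1/1303) + 3454*(-1/5005) = -4448/1303 - 314/455 = -2432982/592865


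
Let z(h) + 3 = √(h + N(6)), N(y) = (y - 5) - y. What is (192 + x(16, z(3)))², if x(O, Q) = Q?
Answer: (189 + I*√2)² ≈ 35719.0 + 534.6*I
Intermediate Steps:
N(y) = -5 (N(y) = (-5 + y) - y = -5)
z(h) = -3 + √(-5 + h) (z(h) = -3 + √(h - 5) = -3 + √(-5 + h))
(192 + x(16, z(3)))² = (192 + (-3 + √(-5 + 3)))² = (192 + (-3 + √(-2)))² = (192 + (-3 + I*√2))² = (189 + I*√2)²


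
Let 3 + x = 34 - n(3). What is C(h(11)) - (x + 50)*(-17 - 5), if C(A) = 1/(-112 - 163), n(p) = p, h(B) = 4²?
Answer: 471899/275 ≈ 1716.0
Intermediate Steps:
h(B) = 16
C(A) = -1/275 (C(A) = 1/(-275) = -1/275)
x = 28 (x = -3 + (34 - 1*3) = -3 + (34 - 3) = -3 + 31 = 28)
C(h(11)) - (x + 50)*(-17 - 5) = -1/275 - (28 + 50)*(-17 - 5) = -1/275 - 78*(-22) = -1/275 - 1*(-1716) = -1/275 + 1716 = 471899/275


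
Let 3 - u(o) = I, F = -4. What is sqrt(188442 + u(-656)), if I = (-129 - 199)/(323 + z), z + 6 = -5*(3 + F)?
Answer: sqrt(4884709249)/161 ≈ 434.10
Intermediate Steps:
z = -1 (z = -6 - 5*(3 - 4) = -6 - 5*(-1) = -6 + 5 = -1)
I = -164/161 (I = (-129 - 199)/(323 - 1) = -328/322 = -328*1/322 = -164/161 ≈ -1.0186)
u(o) = 647/161 (u(o) = 3 - 1*(-164/161) = 3 + 164/161 = 647/161)
sqrt(188442 + u(-656)) = sqrt(188442 + 647/161) = sqrt(30339809/161) = sqrt(4884709249)/161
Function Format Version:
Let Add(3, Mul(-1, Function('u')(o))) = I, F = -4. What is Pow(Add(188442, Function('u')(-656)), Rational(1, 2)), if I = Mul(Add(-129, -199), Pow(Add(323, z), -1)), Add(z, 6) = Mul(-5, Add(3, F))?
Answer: Mul(Rational(1, 161), Pow(4884709249, Rational(1, 2))) ≈ 434.10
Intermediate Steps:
z = -1 (z = Add(-6, Mul(-5, Add(3, -4))) = Add(-6, Mul(-5, -1)) = Add(-6, 5) = -1)
I = Rational(-164, 161) (I = Mul(Add(-129, -199), Pow(Add(323, -1), -1)) = Mul(-328, Pow(322, -1)) = Mul(-328, Rational(1, 322)) = Rational(-164, 161) ≈ -1.0186)
Function('u')(o) = Rational(647, 161) (Function('u')(o) = Add(3, Mul(-1, Rational(-164, 161))) = Add(3, Rational(164, 161)) = Rational(647, 161))
Pow(Add(188442, Function('u')(-656)), Rational(1, 2)) = Pow(Add(188442, Rational(647, 161)), Rational(1, 2)) = Pow(Rational(30339809, 161), Rational(1, 2)) = Mul(Rational(1, 161), Pow(4884709249, Rational(1, 2)))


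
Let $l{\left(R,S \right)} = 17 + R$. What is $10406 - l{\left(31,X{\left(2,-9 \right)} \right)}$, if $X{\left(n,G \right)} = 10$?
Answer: $10358$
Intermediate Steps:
$10406 - l{\left(31,X{\left(2,-9 \right)} \right)} = 10406 - \left(17 + 31\right) = 10406 - 48 = 10358$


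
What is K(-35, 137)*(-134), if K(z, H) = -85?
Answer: 11390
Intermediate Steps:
K(-35, 137)*(-134) = -85*(-134) = 11390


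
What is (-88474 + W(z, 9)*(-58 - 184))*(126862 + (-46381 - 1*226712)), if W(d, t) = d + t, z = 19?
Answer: 13928502750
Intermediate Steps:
(-88474 + W(z, 9)*(-58 - 184))*(126862 + (-46381 - 1*226712)) = (-88474 + (19 + 9)*(-58 - 184))*(126862 + (-46381 - 1*226712)) = (-88474 + 28*(-242))*(126862 + (-46381 - 226712)) = (-88474 - 6776)*(126862 - 273093) = -95250*(-146231) = 13928502750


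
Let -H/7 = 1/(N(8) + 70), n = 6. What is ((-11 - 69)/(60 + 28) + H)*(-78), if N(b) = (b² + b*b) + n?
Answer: 27521/374 ≈ 73.586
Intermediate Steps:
N(b) = 6 + 2*b² (N(b) = (b² + b*b) + 6 = (b² + b²) + 6 = 2*b² + 6 = 6 + 2*b²)
H = -7/204 (H = -7/((6 + 2*8²) + 70) = -7/((6 + 2*64) + 70) = -7/((6 + 128) + 70) = -7/(134 + 70) = -7/204 ≈ -0.034314)
((-11 - 69)/(60 + 28) + H)*(-78) = ((-11 - 69)/(60 + 28) - 7/204)*(-78) = (-80/88 - 7/204)*(-78) = (-80*1/88 - 7/204)*(-78) = (-10/11 - 7/204)*(-78) = -2117/2244*(-78) = 27521/374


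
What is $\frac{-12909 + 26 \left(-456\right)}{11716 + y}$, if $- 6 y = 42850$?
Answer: $- \frac{74295}{13723} \approx -5.4139$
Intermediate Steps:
$y = - \frac{21425}{3}$ ($y = \left(- \frac{1}{6}\right) 42850 = - \frac{21425}{3} \approx -7141.7$)
$\frac{-12909 + 26 \left(-456\right)}{11716 + y} = \frac{-12909 + 26 \left(-456\right)}{11716 - \frac{21425}{3}} = \frac{-12909 - 11856}{\frac{13723}{3}} = \left(-24765\right) \frac{3}{13723} = - \frac{74295}{13723}$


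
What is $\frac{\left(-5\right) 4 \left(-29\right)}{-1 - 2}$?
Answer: $- \frac{580}{3} \approx -193.33$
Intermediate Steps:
$\frac{\left(-5\right) 4 \left(-29\right)}{-1 - 2} = \frac{\left(-20\right) \left(-29\right)}{-3} = 580 \left(- \frac{1}{3}\right) = - \frac{580}{3}$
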